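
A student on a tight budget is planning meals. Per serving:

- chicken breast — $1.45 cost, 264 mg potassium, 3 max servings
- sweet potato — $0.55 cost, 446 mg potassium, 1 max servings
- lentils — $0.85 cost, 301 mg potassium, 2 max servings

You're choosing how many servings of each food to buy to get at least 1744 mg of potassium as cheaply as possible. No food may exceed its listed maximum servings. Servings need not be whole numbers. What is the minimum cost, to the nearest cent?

$6.07

Cost per mg of potassium: sweet potato $0.0012, lentils $0.0028, chicken breast $0.0055.
Take 1 serving of sweet potato: +446.0 mg potassium for $0.55 (total $0.55, still need 1298.0 mg).
Take 2 servings of lentils: +602.0 mg potassium for $1.70 (total $2.25, still need 696.0 mg).
Take 2.636 servings of chicken breast: +696.0 mg potassium for $3.82 (total $6.07, still need 0.0 mg).
Greedy by cheapest-per-mg is optimal for a single linear constraint, so the minimum cost is $6.07.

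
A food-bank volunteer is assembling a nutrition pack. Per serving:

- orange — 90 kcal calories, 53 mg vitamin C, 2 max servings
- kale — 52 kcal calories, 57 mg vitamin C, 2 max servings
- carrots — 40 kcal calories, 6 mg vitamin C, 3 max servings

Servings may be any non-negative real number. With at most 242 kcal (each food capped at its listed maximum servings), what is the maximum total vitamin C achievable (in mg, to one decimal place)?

195.3 mg

Vitamin C per kcal: kale 1.096, orange 0.5889, carrots 0.15.
Take 2 servings of kale: uses 104 kcal, +114.0 mg vitamin C (running total 114.0 mg).
Take 1.533 servings of orange: uses 138 kcal, +81.3 mg vitamin C (running total 195.3 mg).
Filling greedily by vitamin C-per-kcal is optimal for one linear limit, giving 195.3 mg.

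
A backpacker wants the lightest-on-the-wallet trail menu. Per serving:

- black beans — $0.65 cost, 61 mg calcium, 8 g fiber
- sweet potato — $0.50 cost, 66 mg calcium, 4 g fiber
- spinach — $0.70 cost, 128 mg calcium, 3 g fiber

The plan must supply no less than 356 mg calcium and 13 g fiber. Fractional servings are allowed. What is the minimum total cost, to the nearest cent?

$2.17

The cheapest plan sits at a corner of the feasible region — with two constraints it uses at most two foods.
black beans only: max(356/61, 13/8) = 5.836 servings → $3.79.
sweet potato only: max(356/66, 13/4) = 5.394 servings → $2.70.
spinach only: max(356/128, 13/3) = 4.333 servings → $3.03.
black beans + sweet potato: the both-tight solution has a negative serving — not a feasible corner.
black beans + spinach with both tight: 0.7087 servings and 2.444 servings → $2.17.
sweet potato + spinach with both tight: 1.898 servings and 1.803 servings → $2.21.
Cheapest feasible corner: $2.17.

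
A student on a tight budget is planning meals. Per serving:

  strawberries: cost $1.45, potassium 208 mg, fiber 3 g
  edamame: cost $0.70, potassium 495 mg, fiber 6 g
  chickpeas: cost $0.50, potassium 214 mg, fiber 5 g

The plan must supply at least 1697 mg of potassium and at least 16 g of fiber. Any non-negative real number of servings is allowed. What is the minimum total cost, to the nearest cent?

$2.40

Two binding constraints pin down two serving amounts, so the optimal mix uses at most two foods. The candidates are each food alone (scaled to the tighter of potassium/fiber) and each pair with both constraints tight.
strawberries only: max(1697/208, 16/3) = 8.159 servings → $11.83.
edamame only: max(1697/495, 16/6) = 3.428 servings → $2.40.
chickpeas only: max(1697/214, 16/5) = 7.93 servings → $3.96.
strawberries + edamame: intersection lies outside the first quadrant.
strawberries + chickpeas: intersection lies outside the first quadrant.
edamame + chickpeas with both targets exact would need a negative amount; discard.
The minimum over all feasible corners is $2.40.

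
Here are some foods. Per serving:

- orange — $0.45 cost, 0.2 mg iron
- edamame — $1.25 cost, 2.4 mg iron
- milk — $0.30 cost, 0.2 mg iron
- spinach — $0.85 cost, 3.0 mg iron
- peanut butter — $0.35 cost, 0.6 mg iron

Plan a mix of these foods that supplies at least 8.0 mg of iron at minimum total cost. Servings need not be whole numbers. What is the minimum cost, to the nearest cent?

$2.27

Cost per mg of iron: spinach $0.2833, edamame $0.5208, peanut butter $0.5833, milk $1.5000, orange $2.2500.
With no serving limits, use only spinach: 8.0 mg / 3.0 mg = 2.667 servings × $0.85 = $2.27.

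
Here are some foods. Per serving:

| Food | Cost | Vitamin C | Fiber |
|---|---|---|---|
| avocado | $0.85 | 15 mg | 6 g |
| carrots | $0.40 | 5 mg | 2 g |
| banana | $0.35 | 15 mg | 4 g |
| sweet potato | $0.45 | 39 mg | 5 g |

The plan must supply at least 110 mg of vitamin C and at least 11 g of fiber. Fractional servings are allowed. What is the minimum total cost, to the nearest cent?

Minimising a linear cost over {vitamin C ≥ 110, fiber ≥ 11, servings ≥ 0} — the optimum is at a vertex, using one or two foods.
avocado only: max(110/15, 11/6) = 7.333 servings → $6.23.
carrots only: max(110/5, 11/2) = 22 servings → $8.80.
banana only: max(110/15, 11/4) = 7.333 servings → $2.57.
sweet potato only: max(110/39, 11/5) = 2.821 servings → $1.27.
avocado + carrots (both tight): parallel constraints — no distinct corner.
avocado + banana: intersection lies outside the first quadrant.
avocado + sweet potato with both targets exact would need a negative amount; discard.
carrots + banana: the both-tight solution has a negative serving — not a feasible corner.
carrots + sweet potato: intersection lies outside the first quadrant.
banana + sweet potato: the both-tight solution has a negative serving — not a feasible corner.
The minimum over all feasible corners is $1.27.

$1.27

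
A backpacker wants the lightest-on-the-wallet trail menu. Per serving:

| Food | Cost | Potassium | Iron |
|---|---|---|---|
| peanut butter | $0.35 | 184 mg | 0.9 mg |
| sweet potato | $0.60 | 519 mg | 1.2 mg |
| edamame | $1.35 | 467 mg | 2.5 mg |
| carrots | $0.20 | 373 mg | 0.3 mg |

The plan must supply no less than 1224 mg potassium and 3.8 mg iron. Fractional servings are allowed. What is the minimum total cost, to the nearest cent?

With two linear requirements the optimum uses one or two foods; enumerate the corners.
peanut butter only: max(1224/184, 3.8/0.9) = 6.652 servings → $2.33.
sweet potato only: max(1224/519, 3.8/1.2) = 3.167 servings → $1.90.
edamame only: max(1224/467, 3.8/2.5) = 2.621 servings → $3.54.
carrots only: max(1224/373, 3.8/0.3) = 12.67 servings → $2.53.
peanut butter + sweet potato with both tight: 2.044 servings and 1.634 servings → $1.70.
peanut butter + edamame: intersection lies outside the first quadrant.
peanut butter + carrots with both tight: 3.744 servings and 1.435 servings → $1.60.
sweet potato + edamame with both tight: 1.744 servings and 0.6829 servings → $1.97.
sweet potato + carrots with both targets exact would need a negative amount; discard.
edamame + carrots with both tight: 1.325 servings and 1.622 servings → $2.11.
So the least-cost plan costs $1.60.

$1.60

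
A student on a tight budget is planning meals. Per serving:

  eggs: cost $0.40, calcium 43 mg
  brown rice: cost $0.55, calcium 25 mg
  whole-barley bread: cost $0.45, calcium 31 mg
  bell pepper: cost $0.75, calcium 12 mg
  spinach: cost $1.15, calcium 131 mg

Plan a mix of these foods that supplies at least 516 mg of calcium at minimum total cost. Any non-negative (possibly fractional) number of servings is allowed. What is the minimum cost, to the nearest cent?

Cost per mg of calcium: spinach $0.0088, eggs $0.0093, whole-barley bread $0.0145, brown rice $0.0220, bell pepper $0.0625.
With no serving limits, use only spinach: 516 mg / 131 mg = 3.939 servings × $1.15 = $4.53.

$4.53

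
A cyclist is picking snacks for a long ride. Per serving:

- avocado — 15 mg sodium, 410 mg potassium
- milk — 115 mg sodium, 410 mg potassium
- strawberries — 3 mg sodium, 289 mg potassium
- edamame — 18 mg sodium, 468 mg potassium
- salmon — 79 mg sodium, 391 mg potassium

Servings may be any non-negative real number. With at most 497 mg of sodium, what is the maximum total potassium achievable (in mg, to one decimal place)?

47877.7 mg

Potassium per mg sodium: strawberries 96.33, avocado 27.33, edamame 26, salmon 4.949, milk 3.565.
With no serving limits, spend the whole sodium allowance on strawberries: 497 mg / 3 mg × 289 mg = 47877.7 mg.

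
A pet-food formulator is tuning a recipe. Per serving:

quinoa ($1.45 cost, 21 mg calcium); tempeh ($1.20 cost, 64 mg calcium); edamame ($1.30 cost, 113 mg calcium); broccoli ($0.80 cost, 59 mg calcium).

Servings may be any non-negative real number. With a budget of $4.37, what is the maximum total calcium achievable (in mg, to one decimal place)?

379.9 mg

Calcium per dollar: edamame 86.92, broccoli 73.75, tempeh 53.33, quinoa 14.48.
With no serving limits, spend the whole cost allowance on edamame: $4.37 / $1.30 × 113 mg = 379.9 mg.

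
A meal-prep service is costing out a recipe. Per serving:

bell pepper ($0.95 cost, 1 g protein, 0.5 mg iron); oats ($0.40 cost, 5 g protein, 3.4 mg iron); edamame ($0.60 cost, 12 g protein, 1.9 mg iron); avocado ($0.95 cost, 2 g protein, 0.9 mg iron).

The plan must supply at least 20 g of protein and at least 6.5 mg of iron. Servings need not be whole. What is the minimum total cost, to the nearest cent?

The cheapest plan sits at a corner of the feasible region — with two constraints it uses at most two foods.
bell pepper only: max(20/1, 6.5/0.5) = 20 servings → $19.00.
oats only: max(20/5, 6.5/3.4) = 4 servings → $1.60.
edamame only: max(20/12, 6.5/1.9) = 3.421 servings → $2.05.
avocado only: max(20/2, 6.5/0.9) = 10 servings → $9.50.
bell pepper + oats: intersection lies outside the first quadrant.
bell pepper + edamame with both tight: 9.756 servings and 0.8537 servings → $9.78.
bell pepper + avocado: the both-tight solution has a negative serving — not a feasible corner.
oats + edamame with both tight: 1.278 servings and 1.134 servings → $1.19.
oats + avocado: intersection lies outside the first quadrant.
edamame + avocado with both tight: 0.7143 servings and 5.714 servings → $5.86.
The minimum over all feasible corners is $1.19.

$1.19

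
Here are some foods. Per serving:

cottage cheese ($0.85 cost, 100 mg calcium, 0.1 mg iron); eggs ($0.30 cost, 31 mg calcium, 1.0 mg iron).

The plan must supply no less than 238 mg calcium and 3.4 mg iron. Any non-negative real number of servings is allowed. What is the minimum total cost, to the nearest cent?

Check every corner: each single food scaled to meet both minima, and each pair solved so both constraints bind.
cottage cheese only: max(238/100, 3.4/0.1) = 34 servings → $28.90.
eggs only: max(238/31, 3.4/1.0) = 7.677 servings → $2.30.
cottage cheese + eggs with both tight: 1.368 servings and 3.263 servings → $2.14.
The minimum over all feasible corners is $2.14.

$2.14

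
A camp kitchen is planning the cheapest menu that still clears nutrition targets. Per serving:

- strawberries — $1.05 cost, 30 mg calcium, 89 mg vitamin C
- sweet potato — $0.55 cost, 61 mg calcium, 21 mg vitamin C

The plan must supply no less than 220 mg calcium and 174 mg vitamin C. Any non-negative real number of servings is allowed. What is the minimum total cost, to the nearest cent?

With two linear requirements the optimum uses one or two foods; enumerate the corners.
strawberries only: max(220/30, 174/89) = 7.333 servings → $7.70.
sweet potato only: max(220/61, 174/21) = 8.286 servings → $4.56.
strawberries + sweet potato with both tight: 1.249 servings and 2.992 servings → $2.96.
Cheapest feasible corner: $2.96.

$2.96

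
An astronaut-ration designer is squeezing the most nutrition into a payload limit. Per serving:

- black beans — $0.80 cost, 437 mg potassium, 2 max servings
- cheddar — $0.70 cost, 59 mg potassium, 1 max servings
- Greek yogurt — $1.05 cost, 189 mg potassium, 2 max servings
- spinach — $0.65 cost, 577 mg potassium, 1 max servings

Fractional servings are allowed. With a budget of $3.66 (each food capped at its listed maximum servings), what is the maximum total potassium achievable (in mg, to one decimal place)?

1704.8 mg

Potassium per dollar: spinach 887.7, black beans 546.2, Greek yogurt 180, cheddar 84.29.
Take 1 serving of spinach: spends $0.65, +577.0 mg potassium (running total 577.0 mg).
Take 2 servings of black beans: spends $1.60, +874.0 mg potassium (running total 1451.0 mg).
Take 1.343 servings of Greek yogurt: spends $1.41, +253.8 mg potassium (running total 1704.8 mg).
Filling greedily by potassium-per-dollar is optimal for one linear limit, giving 1704.8 mg.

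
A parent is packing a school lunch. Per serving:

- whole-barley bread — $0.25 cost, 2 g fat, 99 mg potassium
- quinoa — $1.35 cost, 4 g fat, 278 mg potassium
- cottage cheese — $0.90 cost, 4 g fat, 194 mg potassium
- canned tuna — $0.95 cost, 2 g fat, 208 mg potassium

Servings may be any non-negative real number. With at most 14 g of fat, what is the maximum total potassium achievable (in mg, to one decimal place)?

Potassium per g fat: canned tuna 104, quinoa 69.5, whole-barley bread 49.5, cottage cheese 48.5.
With no serving limits, spend the whole fat allowance on canned tuna: 14 g / 2 g × 208 mg = 1456.0 mg.

1456.0 mg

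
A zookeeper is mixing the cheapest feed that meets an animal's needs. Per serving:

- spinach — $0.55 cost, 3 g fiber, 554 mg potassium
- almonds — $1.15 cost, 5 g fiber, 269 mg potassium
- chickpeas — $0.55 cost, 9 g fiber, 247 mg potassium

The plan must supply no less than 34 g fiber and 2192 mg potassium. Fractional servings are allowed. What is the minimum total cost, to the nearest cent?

A basic optimal solution has at most two foods positive. Try each food alone and each pair with both targets met exactly.
spinach only: max(34/3, 2192/554) = 11.33 servings → $6.23.
almonds only: max(34/5, 2192/269) = 8.149 servings → $9.37.
chickpeas only: max(34/9, 2192/247) = 8.874 servings → $4.88.
spinach + almonds with both tight: 0.9241 servings and 6.246 servings → $7.69.
spinach + chickpeas with both tight: 2.669 servings and 2.888 servings → $3.06.
almonds + chickpeas with both targets exact would need a negative amount; discard.
The minimum over all feasible corners is $3.06.

$3.06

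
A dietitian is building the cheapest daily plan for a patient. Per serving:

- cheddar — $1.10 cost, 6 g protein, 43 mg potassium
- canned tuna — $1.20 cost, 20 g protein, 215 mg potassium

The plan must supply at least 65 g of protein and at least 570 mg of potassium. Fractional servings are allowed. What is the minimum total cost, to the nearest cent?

At the optimum either one food covers both requirements or two foods hit both targets exactly; no other combination can be cheaper.
cheddar only: max(65/6, 570/43) = 13.26 servings → $14.58.
canned tuna only: max(65/20, 570/215) = 3.25 servings → $3.90.
cheddar + canned tuna with both tight: 5.988 servings and 1.453 servings → $8.33.
So the least-cost plan costs $3.90.

$3.90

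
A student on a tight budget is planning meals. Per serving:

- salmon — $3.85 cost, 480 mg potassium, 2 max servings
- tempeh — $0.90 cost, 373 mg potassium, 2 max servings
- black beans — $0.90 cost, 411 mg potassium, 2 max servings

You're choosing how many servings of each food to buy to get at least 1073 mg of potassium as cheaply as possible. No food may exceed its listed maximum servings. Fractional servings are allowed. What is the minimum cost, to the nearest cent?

$2.41

Cost per mg of potassium: black beans $0.0022, tempeh $0.0024, salmon $0.0080.
Take 2 servings of black beans: +822.0 mg potassium for $1.80 (total $1.80, still need 251.0 mg).
Take 0.6729 servings of tempeh: +251.0 mg potassium for $0.61 (total $2.41, still need 0.0 mg).
Greedy by cheapest-per-mg is optimal for a single linear constraint, so the minimum cost is $2.41.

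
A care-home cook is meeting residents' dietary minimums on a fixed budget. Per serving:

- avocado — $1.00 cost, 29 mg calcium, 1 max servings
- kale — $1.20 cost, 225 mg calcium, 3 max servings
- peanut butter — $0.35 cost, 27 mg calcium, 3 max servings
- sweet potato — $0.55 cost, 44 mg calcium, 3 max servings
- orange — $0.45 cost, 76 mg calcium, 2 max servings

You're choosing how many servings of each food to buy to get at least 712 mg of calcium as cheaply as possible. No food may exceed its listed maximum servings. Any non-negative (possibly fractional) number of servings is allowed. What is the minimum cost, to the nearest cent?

$3.82

Cost per mg of calcium: kale $0.0053, orange $0.0059, sweet potato $0.0125, peanut butter $0.0130, avocado $0.0345.
Take 3 servings of kale: +675.0 mg calcium for $3.60 (total $3.60, still need 37.0 mg).
Take 0.4868 servings of orange: +37.0 mg calcium for $0.22 (total $3.82, still need 0.0 mg).
Filling from the cheapest source first is optimal under one linear minimum: $3.82.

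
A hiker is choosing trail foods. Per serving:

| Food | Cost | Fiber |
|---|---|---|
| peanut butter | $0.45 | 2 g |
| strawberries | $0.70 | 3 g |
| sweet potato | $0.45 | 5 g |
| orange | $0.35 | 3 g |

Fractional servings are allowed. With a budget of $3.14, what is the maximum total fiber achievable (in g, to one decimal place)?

34.9 g

Fiber per dollar: sweet potato 11.11, orange 8.571, peanut butter 4.444, strawberries 4.286.
With no serving limits, spend the whole cost allowance on sweet potato: $3.14 / $0.45 × 5 g = 34.9 g.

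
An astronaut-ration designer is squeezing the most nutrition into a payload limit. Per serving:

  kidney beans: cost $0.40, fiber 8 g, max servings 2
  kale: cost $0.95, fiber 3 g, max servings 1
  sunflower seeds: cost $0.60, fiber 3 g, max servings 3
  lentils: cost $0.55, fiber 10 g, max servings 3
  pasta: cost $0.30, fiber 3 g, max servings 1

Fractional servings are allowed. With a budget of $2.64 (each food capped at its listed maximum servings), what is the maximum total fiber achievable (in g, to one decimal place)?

Fiber per dollar: kidney beans 20, lentils 18.18, pasta 10, sunflower seeds 5, kale 3.158.
Take 2 servings of kidney beans: spends $0.80, +16.0 g fiber (running total 16.0 g).
Take 3 servings of lentils: spends $1.65, +30.0 g fiber (running total 46.0 g).
Take 0.6333 servings of pasta: spends $0.19, +1.9 g fiber (running total 47.9 g).
Greedy by best ratio exhausts the cost allowance optimally: 47.9 g.

47.9 g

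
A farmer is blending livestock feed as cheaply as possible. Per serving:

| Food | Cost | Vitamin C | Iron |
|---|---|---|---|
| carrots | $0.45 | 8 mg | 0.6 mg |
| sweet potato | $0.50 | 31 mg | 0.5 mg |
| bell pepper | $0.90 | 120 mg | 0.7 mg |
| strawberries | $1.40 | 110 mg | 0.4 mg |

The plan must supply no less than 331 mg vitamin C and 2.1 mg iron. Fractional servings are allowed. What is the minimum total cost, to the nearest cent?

A basic optimal solution has at most two foods positive. Try each food alone and each pair with both targets met exactly.
carrots only: max(331/8, 2.1/0.6) = 41.38 servings → $18.62.
sweet potato only: max(331/31, 2.1/0.5) = 10.68 servings → $5.34.
bell pepper only: max(331/120, 2.1/0.7) = 3 servings → $2.70.
strawberries only: max(331/110, 2.1/0.4) = 5.25 servings → $7.35.
carrots + sweet potato: intersection lies outside the first quadrant.
carrots + bell pepper with both tight: 0.3057 servings and 2.738 servings → $2.60.
carrots + strawberries with both tight: 1.57 servings and 2.895 servings → $4.76.
sweet potato + bell pepper with both tight: 0.53 servings and 2.621 servings → $2.62.
sweet potato + strawberries with both tight: 2.315 servings and 2.357 servings → $4.46.
bell pepper + strawberries: the both-tight solution has a negative serving — not a feasible corner.
The minimum over all feasible corners is $2.60.

$2.60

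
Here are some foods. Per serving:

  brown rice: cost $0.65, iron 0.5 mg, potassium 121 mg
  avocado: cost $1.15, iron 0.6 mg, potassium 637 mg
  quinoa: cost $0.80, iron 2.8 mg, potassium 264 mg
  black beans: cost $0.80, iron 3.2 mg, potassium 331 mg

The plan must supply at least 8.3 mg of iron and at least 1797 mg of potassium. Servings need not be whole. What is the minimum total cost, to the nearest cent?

$3.71

This is a tiny linear program; its minimum lies at a vertex of the feasible set. List the vertices and price them.
brown rice only: max(8.3/0.5, 1797/121) = 16.6 servings → $10.79.
avocado only: max(8.3/0.6, 1797/637) = 13.83 servings → $15.91.
quinoa only: max(8.3/2.8, 1797/264) = 6.807 servings → $5.45.
black beans only: max(8.3/3.2, 1797/331) = 5.429 servings → $4.34.
brown rice + avocado with both targets exact would need a negative amount; discard.
brown rice + quinoa with both tight: 13.74 servings and 0.5116 servings → $9.34.
brown rice + black beans with both tight: 13.55 servings and 0.4772 servings → $9.19.
avocado + quinoa with both tight: 1.748 servings and 2.59 servings → $4.08.
avocado + black beans with both tight: 1.632 servings and 2.288 servings → $3.71.
quinoa + black beans with both targets exact would need a negative amount; discard.
So the least-cost plan costs $3.71.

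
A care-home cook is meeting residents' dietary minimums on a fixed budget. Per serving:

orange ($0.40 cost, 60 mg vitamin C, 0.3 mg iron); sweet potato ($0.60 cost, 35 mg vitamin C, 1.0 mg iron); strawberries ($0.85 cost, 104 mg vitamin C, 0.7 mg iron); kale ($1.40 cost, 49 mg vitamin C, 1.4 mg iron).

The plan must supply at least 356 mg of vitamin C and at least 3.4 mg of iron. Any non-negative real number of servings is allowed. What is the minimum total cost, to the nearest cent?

Two binding constraints pin down two serving amounts, so the optimal mix uses at most two foods. The candidates are each food alone (scaled to the tighter of vitamin C/iron) and each pair with both constraints tight.
orange only: max(356/60, 3.4/0.3) = 11.33 servings → $4.53.
sweet potato only: max(356/35, 3.4/1.0) = 10.17 servings → $6.10.
strawberries only: max(356/104, 3.4/0.7) = 4.857 servings → $4.13.
kale only: max(356/49, 3.4/1.4) = 7.265 servings → $10.17.
orange + sweet potato with both tight: 4.788 servings and 1.964 servings → $3.09.
orange + strawberries: the both-tight solution has a negative serving — not a feasible corner.
orange + kale with both tight: 4.788 servings and 1.403 servings → $3.88.
sweet potato + strawberries with both tight: 1.313 servings and 2.981 servings → $3.32.
sweet potato + kale (both tight): parallel constraints — no distinct corner.
strawberries + kale with both tight: 2.981 servings and 0.938 servings → $3.85.
The minimum over all feasible corners is $3.09.

$3.09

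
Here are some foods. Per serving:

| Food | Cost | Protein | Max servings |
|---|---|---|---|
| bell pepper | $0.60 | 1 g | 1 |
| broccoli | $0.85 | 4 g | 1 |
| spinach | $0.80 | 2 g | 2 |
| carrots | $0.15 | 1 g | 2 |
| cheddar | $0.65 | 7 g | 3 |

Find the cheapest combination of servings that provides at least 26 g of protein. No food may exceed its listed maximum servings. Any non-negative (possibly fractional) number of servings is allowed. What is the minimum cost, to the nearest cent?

$2.89

Cost per g of protein: cheddar $0.0929, carrots $0.1500, broccoli $0.2125, spinach $0.4000, bell pepper $0.6000.
Take 3 servings of cheddar: +21.0 g protein for $1.95 (total $1.95, still need 5.0 g).
Take 2 servings of carrots: +2.0 g protein for $0.30 (total $2.25, still need 3.0 g).
Take 0.75 servings of broccoli: +3.0 g protein for $0.64 (total $2.89, still need 0.0 g).
Filling from the cheapest source first is optimal under one linear minimum: $2.89.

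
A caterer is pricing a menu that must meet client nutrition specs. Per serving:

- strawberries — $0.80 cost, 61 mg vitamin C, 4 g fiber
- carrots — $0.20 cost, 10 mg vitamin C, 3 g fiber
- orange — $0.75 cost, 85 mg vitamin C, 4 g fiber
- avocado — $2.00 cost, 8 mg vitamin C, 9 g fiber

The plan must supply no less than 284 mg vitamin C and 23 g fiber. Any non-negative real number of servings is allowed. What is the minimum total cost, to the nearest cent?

$2.93

strawberries only: max(284/61, 23/4) = 5.75 servings → $4.60.
carrots only: max(284/10, 23/3) = 28.4 servings → $5.68.
orange only: max(284/85, 23/4) = 5.75 servings → $4.31.
avocado only: max(284/8, 23/9) = 35.5 servings → $71.00.
strawberries + carrots with both tight: 4.35 servings and 1.867 servings → $3.85.
strawberries + orange: intersection lies outside the first quadrant.
strawberries + avocado with both tight: 4.588 servings and 0.5164 servings → $4.70.
carrots + orange with both tight: 3.809 servings and 2.893 servings → $2.93.
carrots + avocado: intersection lies outside the first quadrant.
orange + avocado with both tight: 3.236 servings and 1.117 servings → $4.66.
The minimum over all feasible corners is $2.93.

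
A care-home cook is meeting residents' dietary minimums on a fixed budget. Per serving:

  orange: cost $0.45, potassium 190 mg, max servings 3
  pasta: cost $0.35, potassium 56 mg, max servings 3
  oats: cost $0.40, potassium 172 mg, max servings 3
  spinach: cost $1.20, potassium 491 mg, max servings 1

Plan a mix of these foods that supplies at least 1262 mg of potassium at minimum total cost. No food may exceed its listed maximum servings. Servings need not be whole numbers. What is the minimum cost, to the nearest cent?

Cost per mg of potassium: oats $0.0023, orange $0.0024, spinach $0.0024, pasta $0.0063.
Take 3 servings of oats: +516.0 mg potassium for $1.20 (total $1.20, still need 746.0 mg).
Take 3 servings of orange: +570.0 mg potassium for $1.35 (total $2.55, still need 176.0 mg).
Take 0.3585 servings of spinach: +176.0 mg potassium for $0.43 (total $2.98, still need 0.0 mg).
Filling from the cheapest source first is optimal under one linear minimum: $2.98.

$2.98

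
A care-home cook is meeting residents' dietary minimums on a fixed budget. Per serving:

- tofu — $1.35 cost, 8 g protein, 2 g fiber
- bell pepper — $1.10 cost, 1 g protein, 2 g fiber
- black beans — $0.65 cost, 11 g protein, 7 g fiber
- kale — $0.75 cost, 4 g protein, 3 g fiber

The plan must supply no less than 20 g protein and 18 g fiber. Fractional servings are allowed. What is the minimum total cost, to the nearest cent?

A basic optimal solution has at most two foods positive. Try each food alone and each pair with both targets met exactly.
tofu only: max(20/8, 18/2) = 9 servings → $12.15.
bell pepper only: max(20/1, 18/2) = 20 servings → $22.00.
black beans only: max(20/11, 18/7) = 2.571 servings → $1.67.
kale only: max(20/4, 18/3) = 6 servings → $4.50.
tofu + bell pepper with both tight: 1.571 servings and 7.429 servings → $10.29.
tofu + black beans: intersection lies outside the first quadrant.
tofu + kale: the both-tight solution has a negative serving — not a feasible corner.
bell pepper + black beans with both tight: 3.867 servings and 1.467 servings → $5.21.
bell pepper + kale with both tight: 2.4 servings and 4.4 servings → $5.94.
black beans + kale: the both-tight solution has a negative serving — not a feasible corner.
Cheapest feasible corner: $1.67.

$1.67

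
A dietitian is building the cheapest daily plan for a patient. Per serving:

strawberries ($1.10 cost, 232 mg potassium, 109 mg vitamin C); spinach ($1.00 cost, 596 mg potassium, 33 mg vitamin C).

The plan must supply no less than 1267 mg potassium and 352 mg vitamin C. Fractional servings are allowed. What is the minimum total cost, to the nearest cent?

strawberries only: max(1267/232, 352/109) = 5.461 servings → $6.01.
spinach only: max(1267/596, 352/33) = 10.67 servings → $10.67.
strawberries + spinach with both tight: 2.931 servings and 0.9848 servings → $4.21.
So the least-cost plan costs $4.21.

$4.21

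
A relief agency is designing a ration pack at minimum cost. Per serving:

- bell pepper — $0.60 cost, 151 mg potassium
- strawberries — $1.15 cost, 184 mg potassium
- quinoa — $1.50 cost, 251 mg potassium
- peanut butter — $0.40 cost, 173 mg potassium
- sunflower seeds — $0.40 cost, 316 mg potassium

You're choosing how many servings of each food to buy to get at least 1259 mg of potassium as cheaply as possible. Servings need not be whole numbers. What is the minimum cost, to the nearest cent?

$1.59

Cost per mg of potassium: sunflower seeds $0.0013, peanut butter $0.0023, bell pepper $0.0040, quinoa $0.0060, strawberries $0.0063.
With no serving limits, use only sunflower seeds: 1259 mg / 316 mg = 3.984 servings × $0.40 = $1.59.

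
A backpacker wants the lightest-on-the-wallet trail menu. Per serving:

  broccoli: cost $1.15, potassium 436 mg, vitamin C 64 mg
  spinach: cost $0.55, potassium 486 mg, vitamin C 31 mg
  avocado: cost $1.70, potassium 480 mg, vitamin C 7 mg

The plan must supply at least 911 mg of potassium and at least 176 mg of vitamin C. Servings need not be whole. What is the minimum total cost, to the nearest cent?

For a min-cost LP with two ≥-constraints, a basic feasible solution has at most two positive variables.
broccoli only: max(911/436, 176/64) = 2.75 servings → $3.16.
spinach only: max(911/486, 176/31) = 5.677 servings → $3.12.
avocado only: max(911/480, 176/7) = 25.14 servings → $42.74.
broccoli + spinach: the both-tight solution has a negative serving — not a feasible corner.
broccoli + avocado with both targets exact would need a negative amount; discard.
spinach + avocado: the both-tight solution has a negative serving — not a feasible corner.
The minimum over all feasible corners is $3.12.

$3.12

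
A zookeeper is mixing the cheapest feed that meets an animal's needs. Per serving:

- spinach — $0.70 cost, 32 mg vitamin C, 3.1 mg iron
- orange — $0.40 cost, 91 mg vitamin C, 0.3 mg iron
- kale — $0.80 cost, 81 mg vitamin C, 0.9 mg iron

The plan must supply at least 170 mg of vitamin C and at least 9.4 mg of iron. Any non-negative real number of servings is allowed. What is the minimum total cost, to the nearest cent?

$2.40

A basic optimal solution has at most two foods positive. Try each food alone and each pair with both targets met exactly.
spinach only: max(170/32, 9.4/3.1) = 5.312 servings → $3.72.
orange only: max(170/91, 9.4/0.3) = 31.33 servings → $12.53.
kale only: max(170/81, 9.4/0.9) = 10.44 servings → $8.36.
spinach + orange with both tight: 2.952 servings and 0.8301 servings → $2.40.
spinach + kale with both tight: 2.737 servings and 1.018 servings → $2.73.
orange + kale with both targets exact would need a negative amount; discard.
Cheapest feasible corner: $2.40.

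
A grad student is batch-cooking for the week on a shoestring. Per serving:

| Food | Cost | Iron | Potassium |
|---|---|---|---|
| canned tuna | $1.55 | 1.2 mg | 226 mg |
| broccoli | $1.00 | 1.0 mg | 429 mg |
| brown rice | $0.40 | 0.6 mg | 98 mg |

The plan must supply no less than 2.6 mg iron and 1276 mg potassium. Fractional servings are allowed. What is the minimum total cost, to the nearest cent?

$2.97

This is a tiny linear program; its minimum lies at a vertex of the feasible set. List the vertices and price them.
canned tuna only: max(2.6/1.2, 1276/226) = 5.646 servings → $8.75.
broccoli only: max(2.6/1.0, 1276/429) = 2.974 servings → $2.97.
brown rice only: max(2.6/0.6, 1276/98) = 13.02 servings → $5.21.
canned tuna + broccoli: the both-tight solution has a negative serving — not a feasible corner.
canned tuna + brown rice: the both-tight solution has a negative serving — not a feasible corner.
broccoli + brown rice with both targets exact would need a negative amount; discard.
So the least-cost plan costs $2.97.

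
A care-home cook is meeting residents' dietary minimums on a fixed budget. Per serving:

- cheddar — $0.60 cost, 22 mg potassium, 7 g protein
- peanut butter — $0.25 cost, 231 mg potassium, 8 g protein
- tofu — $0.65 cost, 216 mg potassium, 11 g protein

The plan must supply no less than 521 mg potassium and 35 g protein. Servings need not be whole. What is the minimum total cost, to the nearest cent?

At the optimum either one food covers both requirements or two foods hit both targets exactly; no other combination can be cheaper.
cheddar only: max(521/22, 35/7) = 23.68 servings → $14.21.
peanut butter only: max(521/231, 35/8) = 4.375 servings → $1.09.
tofu only: max(521/216, 35/11) = 3.182 servings → $2.07.
cheddar + peanut butter with both tight: 2.718 servings and 1.997 servings → $2.13.
cheddar + tofu with both tight: 1.44 servings and 2.265 servings → $2.34.
peanut butter + tofu with both targets exact would need a negative amount; discard.
The minimum over all feasible corners is $1.09.

$1.09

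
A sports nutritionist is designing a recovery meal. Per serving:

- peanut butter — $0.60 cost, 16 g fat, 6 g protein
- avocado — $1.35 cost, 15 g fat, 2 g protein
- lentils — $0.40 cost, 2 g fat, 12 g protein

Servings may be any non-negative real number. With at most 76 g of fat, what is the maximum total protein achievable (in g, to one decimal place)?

456.0 g

Protein per g fat: lentils 6, peanut butter 0.375, avocado 0.1333.
With no serving limits, spend the whole fat allowance on lentils: 76 g / 2 g × 12 g = 456.0 g.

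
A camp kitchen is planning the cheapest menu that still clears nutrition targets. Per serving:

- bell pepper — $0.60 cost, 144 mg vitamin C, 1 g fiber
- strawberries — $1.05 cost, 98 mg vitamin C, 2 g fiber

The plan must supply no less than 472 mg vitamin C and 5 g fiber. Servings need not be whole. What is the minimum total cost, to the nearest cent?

$2.80

A basic optimal solution has at most two foods positive. Try each food alone and each pair with both targets met exactly.
bell pepper only: max(472/144, 5/1) = 5 servings → $3.00.
strawberries only: max(472/98, 5/2) = 4.816 servings → $5.06.
bell pepper + strawberries with both tight: 2.389 servings and 1.305 servings → $2.80.
The minimum over all feasible corners is $2.80.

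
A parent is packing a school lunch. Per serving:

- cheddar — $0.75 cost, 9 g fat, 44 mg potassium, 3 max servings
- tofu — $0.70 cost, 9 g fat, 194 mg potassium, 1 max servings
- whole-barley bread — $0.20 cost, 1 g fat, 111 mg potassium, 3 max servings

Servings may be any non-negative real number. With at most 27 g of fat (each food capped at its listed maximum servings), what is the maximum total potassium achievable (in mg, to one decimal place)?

Potassium per g fat: whole-barley bread 111, tofu 21.56, cheddar 4.889.
Take 3 servings of whole-barley bread: uses 3 g fat, +333.0 mg potassium (running total 333.0 mg).
Take 1 serving of tofu: uses 9 g fat, +194.0 mg potassium (running total 527.0 mg).
Take 1.667 servings of cheddar: uses 15 g fat, +73.3 mg potassium (running total 600.3 mg).
Greedy by best ratio exhausts the fat allowance optimally: 600.3 mg.

600.3 mg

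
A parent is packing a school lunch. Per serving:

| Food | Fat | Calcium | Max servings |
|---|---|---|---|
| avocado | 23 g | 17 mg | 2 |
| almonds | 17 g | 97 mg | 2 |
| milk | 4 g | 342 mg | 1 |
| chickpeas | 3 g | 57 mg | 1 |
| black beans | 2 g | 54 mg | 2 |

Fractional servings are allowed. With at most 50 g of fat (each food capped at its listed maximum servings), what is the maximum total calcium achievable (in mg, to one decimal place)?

Calcium per g fat: milk 85.5, black beans 27, chickpeas 19, almonds 5.706, avocado 0.7391.
Take 1 serving of milk: uses 4 g fat, +342.0 mg calcium (running total 342.0 mg).
Take 2 servings of black beans: uses 4 g fat, +108.0 mg calcium (running total 450.0 mg).
Take 1 serving of chickpeas: uses 3 g fat, +57.0 mg calcium (running total 507.0 mg).
Take 2 servings of almonds: uses 34 g fat, +194.0 mg calcium (running total 701.0 mg).
Take 0.2174 servings of avocado: uses 5 g fat, +3.7 mg calcium (running total 704.7 mg).
Filling greedily by calcium-per-g fat is optimal for one linear limit, giving 704.7 mg.

704.7 mg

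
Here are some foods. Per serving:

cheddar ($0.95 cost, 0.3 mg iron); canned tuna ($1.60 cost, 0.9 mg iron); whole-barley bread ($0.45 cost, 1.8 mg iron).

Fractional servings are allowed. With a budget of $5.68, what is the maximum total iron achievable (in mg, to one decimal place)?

22.7 mg

Iron per dollar: whole-barley bread 4, canned tuna 0.5625, cheddar 0.3158.
With no serving limits, spend the whole cost allowance on whole-barley bread: $5.68 / $0.45 × 1.8 mg = 22.7 mg.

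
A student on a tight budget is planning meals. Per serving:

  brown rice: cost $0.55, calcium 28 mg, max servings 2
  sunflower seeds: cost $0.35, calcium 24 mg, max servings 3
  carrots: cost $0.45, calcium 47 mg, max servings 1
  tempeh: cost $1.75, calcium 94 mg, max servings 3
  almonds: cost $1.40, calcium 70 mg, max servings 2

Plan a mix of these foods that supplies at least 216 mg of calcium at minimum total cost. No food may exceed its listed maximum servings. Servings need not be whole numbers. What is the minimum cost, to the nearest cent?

$3.31

Cost per mg of calcium: carrots $0.0096, sunflower seeds $0.0146, tempeh $0.0186, brown rice $0.0196, almonds $0.0200.
Take 1 serving of carrots: +47.0 mg calcium for $0.45 (total $0.45, still need 169.0 mg).
Take 3 servings of sunflower seeds: +72.0 mg calcium for $1.05 (total $1.50, still need 97.0 mg).
Take 1.032 servings of tempeh: +97.0 mg calcium for $1.81 (total $3.31, still need 0.0 mg).
Filling from the cheapest source first is optimal under one linear minimum: $3.31.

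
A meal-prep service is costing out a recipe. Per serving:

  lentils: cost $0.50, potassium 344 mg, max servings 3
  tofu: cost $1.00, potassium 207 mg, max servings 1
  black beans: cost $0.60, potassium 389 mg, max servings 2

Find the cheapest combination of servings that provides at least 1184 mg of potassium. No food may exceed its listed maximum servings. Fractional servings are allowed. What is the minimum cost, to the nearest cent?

Cost per mg of potassium: lentils $0.0015, black beans $0.0015, tofu $0.0048.
Take 3 servings of lentils: +1032.0 mg potassium for $1.50 (total $1.50, still need 152.0 mg).
Take 0.3907 servings of black beans: +152.0 mg potassium for $0.23 (total $1.73, still need 0.0 mg).
Filling from the cheapest source first is optimal under one linear minimum: $1.73.

$1.73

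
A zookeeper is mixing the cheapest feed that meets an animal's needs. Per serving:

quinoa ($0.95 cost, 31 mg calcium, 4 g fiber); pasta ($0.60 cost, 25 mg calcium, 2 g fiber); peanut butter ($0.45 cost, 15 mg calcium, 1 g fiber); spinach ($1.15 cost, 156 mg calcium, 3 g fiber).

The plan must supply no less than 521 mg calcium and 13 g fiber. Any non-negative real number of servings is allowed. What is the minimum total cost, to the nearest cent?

$4.47

quinoa only: max(521/31, 13/4) = 16.81 servings → $15.97.
pasta only: max(521/25, 13/2) = 20.84 servings → $12.50.
peanut butter only: max(521/15, 13/1) = 34.73 servings → $15.63.
spinach only: max(521/156, 13/3) = 4.333 servings → $4.98.
quinoa + pasta with both targets exact would need a negative amount; discard.
quinoa + peanut butter: the both-tight solution has a negative serving — not a feasible corner.
quinoa + spinach with both tight: 0.8757 servings and 3.166 servings → $4.47.
pasta + peanut butter: the both-tight solution has a negative serving — not a feasible corner.
pasta + spinach with both tight: 1.962 servings and 3.025 servings → $4.66.
peanut butter + spinach with both tight: 4.189 servings and 2.937 servings → $5.26.
The minimum over all feasible corners is $4.47.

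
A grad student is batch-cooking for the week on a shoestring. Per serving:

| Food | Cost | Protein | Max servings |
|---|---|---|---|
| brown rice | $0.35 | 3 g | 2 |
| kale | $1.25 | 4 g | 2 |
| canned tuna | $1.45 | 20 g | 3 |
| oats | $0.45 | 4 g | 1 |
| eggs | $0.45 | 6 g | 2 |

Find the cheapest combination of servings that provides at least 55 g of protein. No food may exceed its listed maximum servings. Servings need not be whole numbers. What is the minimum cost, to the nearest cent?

$3.99

Cost per g of protein: canned tuna $0.0725, eggs $0.0750, oats $0.1125, brown rice $0.1167, kale $0.3125.
Take 2.75 servings of canned tuna: +55.0 g protein for $3.99 (total $3.99, still need 0.0 g).
Filling from the cheapest source first is optimal under one linear minimum: $3.99.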